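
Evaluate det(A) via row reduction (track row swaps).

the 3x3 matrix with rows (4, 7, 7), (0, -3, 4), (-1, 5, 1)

det(A) = -141

Forward elimination:
R3 <- R3 - (-1/4)*R1:  [    0  27/4  11/4 ]
R3 <- R3 - (-9/4)*R2:  [    0     0  47/4 ]
Upper-triangular form:
[ 4   7     7 ]
[ 0  -3     4 ]
[ 0   0  47/4 ]
det(A) = (-1)^0 * (4) * (-3) * (47/4) = -141  (0 row swaps -> sign +1)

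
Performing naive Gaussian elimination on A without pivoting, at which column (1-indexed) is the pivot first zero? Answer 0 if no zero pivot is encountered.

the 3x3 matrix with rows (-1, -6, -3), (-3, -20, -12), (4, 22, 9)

Naive forward elimination:
R2 <- R2 - (3)*R1:  [  0  -2  -3 ]
R3 <- R3 - (-4)*R1:  [  0  -2  -3 ]
R3 <- R3 - (1)*R2:  [ 0  0  0 ]
Matrix at this point:
[ -1  -6  -3 ]
[  0  -2  -3 ]
[  0   0   0 ]
Pivot entry (3,3) in the last row is zero and there are no rows below to swap with -> zero pivot in column 3 (A is singular).

first zero-pivot column = 3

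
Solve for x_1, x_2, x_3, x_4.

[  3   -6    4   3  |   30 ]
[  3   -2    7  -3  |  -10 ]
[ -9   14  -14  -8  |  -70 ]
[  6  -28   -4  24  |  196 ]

Forward elimination on [A|b]:
R2 <- R2 - (1)*R1:  [   0    4    3   -6  -40 ]
R3 <- R3 - (-3)*R1:  [  0  -4  -2   1  20 ]
R4 <- R4 - (2)*R1:  [   0  -16  -12   18  136 ]
R3 <- R3 - (-1)*R2:  [   0    0    1   -5  -20 ]
R4 <- R4 - (-4)*R2:  [   0    0    0   -6  -24 ]
Row echelon form:
[ 3  -6  4   3  |   30 ]
[ 0   4  3  -6  |  -40 ]
[ 0   0  1  -5  |  -20 ]
[ 0   0  0  -6  |  -24 ]
Back-substitution:
x_4 = (-24) / -6 = 4
x_3 = (-20 - (-5)*(4)) / 1 = 0
x_2 = (-40 - (3)*(0) - (-6)*(4)) / 4 = -4
x_1 = (30 - (-6)*(-4) - (4)*(0) - (3)*(4)) / 3 = -2

(-2, -4, 0, 4)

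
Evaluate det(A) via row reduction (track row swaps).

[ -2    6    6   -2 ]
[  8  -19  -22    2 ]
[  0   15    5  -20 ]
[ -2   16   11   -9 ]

Forward elimination:
R2 <- R2 - (-4)*R1:  [  0   5   2  -6 ]
R4 <- R4 - (1)*R1:  [  0  10   5  -7 ]
R3 <- R3 - (3)*R2:  [  0   0  -1  -2 ]
R4 <- R4 - (2)*R2:  [ 0  0  1  5 ]
R4 <- R4 - (-1)*R3:  [ 0  0  0  3 ]
Upper-triangular form:
[ -2  6   6  -2 ]
[  0  5   2  -6 ]
[  0  0  -1  -2 ]
[  0  0   0   3 ]
det(A) = (-1)^0 * (-2) * (5) * (-1) * (3) = 30  (0 row swaps -> sign +1)

det(A) = 30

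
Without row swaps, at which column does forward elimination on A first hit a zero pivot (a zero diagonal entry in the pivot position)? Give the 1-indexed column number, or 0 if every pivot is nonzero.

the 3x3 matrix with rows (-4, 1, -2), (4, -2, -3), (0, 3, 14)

first zero-pivot column = 0

Naive forward elimination:
R2 <- R2 - (-1)*R1:  [  0  -1  -5 ]
R3 <- R3 - (-3)*R2:  [  0   0  -1 ]
All pivots nonzero; naive elimination completes without hitting a zero pivot.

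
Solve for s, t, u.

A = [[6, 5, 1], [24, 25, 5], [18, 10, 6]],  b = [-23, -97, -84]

Forward elimination on [A|b]:
R2 <- R2 - (4)*R1:  [  0   5   1  -5 ]
R3 <- R3 - (3)*R1:  [   0   -5    3  -15 ]
R3 <- R3 - (-1)*R2:  [   0    0    4  -20 ]
Row echelon form:
[ 6  5  1  |  -23 ]
[ 0  5  1  |   -5 ]
[ 0  0  4  |  -20 ]
Back-substitution:
u = (-20) / 4 = -5
t = (-5 - (1)*(-5)) / 5 = 0
s = (-23 - (5)*(0) - (1)*(-5)) / 6 = -3

(-3, 0, -5)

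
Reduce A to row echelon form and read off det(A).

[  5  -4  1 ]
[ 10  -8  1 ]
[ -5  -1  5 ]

Forward elimination:
R2 <- R2 - (2)*R1:  [  0   0  -1 ]
R3 <- R3 - (-1)*R1:  [  0  -5   6 ]
R2 <-> R3   (pivot in column 2 was zero)
[ 5  -4   1 ]
[ 0  -5   6 ]
[ 0   0  -1 ]
Upper-triangular form:
[ 5  -4   1 ]
[ 0  -5   6 ]
[ 0   0  -1 ]
det(A) = (-1)^1 * (5) * (-5) * (-1) = -25  (1 row swap -> sign -1)

det(A) = -25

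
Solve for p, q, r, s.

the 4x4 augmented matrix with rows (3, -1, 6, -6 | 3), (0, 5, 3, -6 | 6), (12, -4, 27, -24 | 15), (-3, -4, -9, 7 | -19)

(4, 3, 1, 2)

Forward elimination on [A|b]:
R3 <- R3 - (4)*R1:  [ 0  0  3  0  3 ]
R4 <- R4 - (-1)*R1:  [   0   -5   -3    1  -16 ]
R4 <- R4 - (-1)*R2:  [   0    0    0   -5  -10 ]
Row echelon form:
[ 3  -1  6  -6  |    3 ]
[ 0   5  3  -6  |    6 ]
[ 0   0  3   0  |    3 ]
[ 0   0  0  -5  |  -10 ]
Back-substitution:
s = (-10) / -5 = 2
r = (3) / 3 = 1
q = (6 - (3)*(1) - (-6)*(2)) / 5 = 3
p = (3 - (-1)*(3) - (6)*(1) - (-6)*(2)) / 3 = 4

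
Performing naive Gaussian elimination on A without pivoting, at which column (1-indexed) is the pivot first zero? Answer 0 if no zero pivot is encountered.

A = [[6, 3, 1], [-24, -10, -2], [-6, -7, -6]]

Naive forward elimination:
R2 <- R2 - (-4)*R1:  [ 0  2  2 ]
R3 <- R3 - (-1)*R1:  [  0  -4  -5 ]
R3 <- R3 - (-2)*R2:  [  0   0  -1 ]
All pivots nonzero; naive elimination completes without hitting a zero pivot.

first zero-pivot column = 0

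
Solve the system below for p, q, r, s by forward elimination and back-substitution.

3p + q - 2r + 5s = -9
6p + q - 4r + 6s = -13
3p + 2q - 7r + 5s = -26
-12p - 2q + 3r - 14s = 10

(2, 3, 4, -2)

Forward elimination on [A|b]:
R2 <- R2 - (2)*R1:  [  0  -1   0  -4   5 ]
R3 <- R3 - (1)*R1:  [   0    1   -5    0  -17 ]
R4 <- R4 - (-4)*R1:  [   0    2   -5    6  -26 ]
R3 <- R3 - (-1)*R2:  [   0    0   -5   -4  -12 ]
R4 <- R4 - (-2)*R2:  [   0    0   -5   -2  -16 ]
R4 <- R4 - (1)*R3:  [  0   0   0   2  -4 ]
Row echelon form:
[ 3   1  -2   5  |   -9 ]
[ 0  -1   0  -4  |    5 ]
[ 0   0  -5  -4  |  -12 ]
[ 0   0   0   2  |   -4 ]
Back-substitution:
s = (-4) / 2 = -2
r = (-12 - (-4)*(-2)) / -5 = 4
q = (5 - (-4)*(-2)) / -1 = 3
p = (-9 - (1)*(3) - (-2)*(4) - (5)*(-2)) / 3 = 2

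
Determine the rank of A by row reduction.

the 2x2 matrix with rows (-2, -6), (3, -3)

rank(A) = 2

Row reduction:
R2 <- R2 - (-3/2)*R1:  [   0  -12 ]
Row echelon form:
[ -2   -6 ]
[  0  -12 ]
Nonzero rows / pivot columns: 2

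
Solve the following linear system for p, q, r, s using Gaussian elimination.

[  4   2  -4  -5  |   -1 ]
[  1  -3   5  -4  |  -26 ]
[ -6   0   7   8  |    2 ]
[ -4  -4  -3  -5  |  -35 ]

Forward elimination on [A|b]:
R2 <- R2 - (1/4)*R1:  [      0    -7/2       6   -11/4  -103/4 ]
R3 <- R3 - (-3/2)*R1:  [   0    3    1  1/2  1/2 ]
R4 <- R4 - (-1)*R1:  [   0   -2   -7  -10  -36 ]
R3 <- R3 - (-6/7)*R2:  [      0       0    43/7   -13/7  -151/7 ]
R4 <- R4 - (4/7)*R2:  [      0       0   -73/7   -59/7  -149/7 ]
R4 <- R4 - (-73/43)*R3:  [        0         0         0   -498/43  -2490/43 ]
Row echelon form:
[ 4     2    -4       -5  |        -1 ]
[ 0  -7/2     6    -11/4  |    -103/4 ]
[ 0     0  43/7    -13/7  |    -151/7 ]
[ 0     0     0  -498/43  |  -2490/43 ]
Back-substitution:
s = (-2490/43) / (-498/43) = 5
r = (-151/7 - (-13/7)*(5)) / (43/7) = -2
q = (-103/4 - (6)*(-2) - (-11/4)*(5)) / (-7/2) = 0
p = (-1 - (2)*(0) - (-4)*(-2) - (-5)*(5)) / 4 = 4

(4, 0, -2, 5)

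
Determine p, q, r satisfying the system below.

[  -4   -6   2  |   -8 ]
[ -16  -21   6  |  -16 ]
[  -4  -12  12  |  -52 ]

(-5, 4, -2)

Forward elimination on [A|b]:
R2 <- R2 - (4)*R1:  [  0   3  -2  16 ]
R3 <- R3 - (1)*R1:  [   0   -6   10  -44 ]
R3 <- R3 - (-2)*R2:  [   0    0    6  -12 ]
Row echelon form:
[ -4  -6   2  |   -8 ]
[  0   3  -2  |   16 ]
[  0   0   6  |  -12 ]
Back-substitution:
r = (-12) / 6 = -2
q = (16 - (-2)*(-2)) / 3 = 4
p = (-8 - (-6)*(4) - (2)*(-2)) / -4 = -5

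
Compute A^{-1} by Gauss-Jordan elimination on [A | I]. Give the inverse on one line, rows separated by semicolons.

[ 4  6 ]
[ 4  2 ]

Gauss-Jordan on [A | I]:
R1 <- (1/4)*R1:  [   1  3/2  |  1/4    0 ]
R2 <- R2 - (4)*R1:  [  0  -4  |  -1   1 ]
R2 <- (1/-4)*R2:  [    0     1  |   1/4  -1/4 ]
R1 <- R1 - (3/2)*R2:  [    1     0  |  -1/8   3/8 ]
Right block of [I | A^{-1}] is the inverse:
[ -1/8   3/8 ]
[  1/4  -1/4 ]

inverse = [-1/8 3/8; 1/4 -1/4]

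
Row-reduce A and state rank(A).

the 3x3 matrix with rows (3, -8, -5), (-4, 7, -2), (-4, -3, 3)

rank(A) = 3

Row reduction:
R2 <- R2 - (-4/3)*R1:  [     0  -11/3  -26/3 ]
R3 <- R3 - (-4/3)*R1:  [     0  -41/3  -11/3 ]
R3 <- R3 - (41/11)*R2:  [      0       0  315/11 ]
Row echelon form:
[ 3     -8      -5 ]
[ 0  -11/3   -26/3 ]
[ 0      0  315/11 ]
Nonzero rows / pivot columns: 3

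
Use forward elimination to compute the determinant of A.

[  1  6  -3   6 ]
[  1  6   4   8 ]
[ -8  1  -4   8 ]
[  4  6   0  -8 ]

det(A) = 4088

Forward elimination:
R2 <- R2 - (1)*R1:  [ 0  0  7  2 ]
R3 <- R3 - (-8)*R1:  [   0   49  -28   56 ]
R4 <- R4 - (4)*R1:  [   0  -18   12  -32 ]
R2 <-> R3   (pivot in column 2 was zero)
[ 1    6   -3    6 ]
[ 0   49  -28   56 ]
[ 0    0    7    2 ]
[ 0  -18   12  -32 ]
R4 <- R4 - (-18/49)*R2:  [     0      0   12/7  -80/7 ]
R4 <- R4 - (12/49)*R3:  [       0        0        0  -584/49 ]
Upper-triangular form:
[ 1   6   -3        6 ]
[ 0  49  -28       56 ]
[ 0   0    7        2 ]
[ 0   0    0  -584/49 ]
det(A) = (-1)^1 * (1) * (49) * (7) * (-584/49) = 4088  (1 row swap -> sign -1)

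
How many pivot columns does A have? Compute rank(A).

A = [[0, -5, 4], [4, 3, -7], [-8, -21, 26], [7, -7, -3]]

Row reduction:
R1 <-> R2   (pivot in column 1 was zero)
[  4    3  -7 ]
[  0   -5   4 ]
[ -8  -21  26 ]
[  7   -7  -3 ]
R3 <- R3 - (-2)*R1:  [   0  -15   12 ]
R4 <- R4 - (7/4)*R1:  [     0  -49/4   37/4 ]
R3 <- R3 - (3)*R2:  [ 0  0  0 ]
R4 <- R4 - (49/20)*R2:  [      0       0  -11/20 ]
R3 <-> R4   (pivot in column 3 was zero)
[ 4   3      -7 ]
[ 0  -5       4 ]
[ 0   0  -11/20 ]
[ 0   0       0 ]
Row echelon form:
[ 4   3      -7 ]
[ 0  -5       4 ]
[ 0   0  -11/20 ]
[ 0   0       0 ]
Nonzero rows / pivot columns: 3

rank(A) = 3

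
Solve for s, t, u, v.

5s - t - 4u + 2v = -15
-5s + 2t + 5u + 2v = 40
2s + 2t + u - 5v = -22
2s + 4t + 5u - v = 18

(-1, 0, 5, 5)

Forward elimination on [A|b]:
R2 <- R2 - (-1)*R1:  [  0   1   1   4  25 ]
R3 <- R3 - (2/5)*R1:  [     0   12/5   13/5  -29/5    -16 ]
R4 <- R4 - (2/5)*R1:  [    0  22/5  33/5  -9/5    24 ]
R3 <- R3 - (12/5)*R2:  [     0      0    1/5  -77/5    -76 ]
R4 <- R4 - (22/5)*R2:  [     0      0   11/5  -97/5    -86 ]
R4 <- R4 - (11)*R3:  [   0    0    0  150  750 ]
Row echelon form:
[ 5  -1   -4      2  |  -15 ]
[ 0   1    1      4  |   25 ]
[ 0   0  1/5  -77/5  |  -76 ]
[ 0   0    0    150  |  750 ]
Back-substitution:
v = (750) / 150 = 5
u = (-76 - (-77/5)*(5)) / (1/5) = 5
t = (25 - (1)*(5) - (4)*(5)) / 1 = 0
s = (-15 - (-1)*(0) - (-4)*(5) - (2)*(5)) / 5 = -1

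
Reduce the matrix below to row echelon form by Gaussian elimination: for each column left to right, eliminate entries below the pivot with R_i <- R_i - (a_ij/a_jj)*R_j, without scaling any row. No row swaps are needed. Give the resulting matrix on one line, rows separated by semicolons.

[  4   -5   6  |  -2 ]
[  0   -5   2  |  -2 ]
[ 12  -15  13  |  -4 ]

REF = [4 -5 6 -2; 0 -5 2 -2; 0 0 -5 2]

Forward elimination:
R3 <- R3 - (3)*R1:  [  0   0  -5   2 ]
Row echelon form:
[ 4  -5   6  |  -2 ]
[ 0  -5   2  |  -2 ]
[ 0   0  -5  |   2 ]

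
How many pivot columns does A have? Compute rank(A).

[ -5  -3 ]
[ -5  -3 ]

Row reduction:
R2 <- R2 - (1)*R1:  [ 0  0 ]
Row echelon form:
[ -5  -3 ]
[  0   0 ]
Nonzero rows / pivot columns: 1

rank(A) = 1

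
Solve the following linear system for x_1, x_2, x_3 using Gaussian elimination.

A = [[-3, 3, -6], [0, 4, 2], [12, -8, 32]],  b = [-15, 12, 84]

Forward elimination on [A|b]:
R3 <- R3 - (-4)*R1:  [  0   4   8  24 ]
R3 <- R3 - (1)*R2:  [  0   0   6  12 ]
Row echelon form:
[ -3  3  -6  |  -15 ]
[  0  4   2  |   12 ]
[  0  0   6  |   12 ]
Back-substitution:
x_3 = (12) / 6 = 2
x_2 = (12 - (2)*(2)) / 4 = 2
x_1 = (-15 - (3)*(2) - (-6)*(2)) / -3 = 3

(3, 2, 2)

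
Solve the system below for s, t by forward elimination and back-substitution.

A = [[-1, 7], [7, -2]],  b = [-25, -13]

(-3, -4)

Forward elimination on [A|b]:
R2 <- R2 - (-7)*R1:  [    0    47  -188 ]
Row echelon form:
[ -1   7  |   -25 ]
[  0  47  |  -188 ]
Back-substitution:
t = (-188) / 47 = -4
s = (-25 - (7)*(-4)) / -1 = -3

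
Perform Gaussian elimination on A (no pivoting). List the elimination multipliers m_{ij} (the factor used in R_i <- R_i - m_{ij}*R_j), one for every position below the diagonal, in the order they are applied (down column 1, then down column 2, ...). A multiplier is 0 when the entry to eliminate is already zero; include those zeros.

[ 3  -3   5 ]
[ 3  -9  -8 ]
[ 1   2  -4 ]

multipliers: 1, 1/3, -1/2

Forward elimination:
R2 <- R2 - (1)*R1:  [   0   -6  -13 ]
R3 <- R3 - (1/3)*R1:  [     0      3  -17/3 ]
R3 <- R3 - (-1/2)*R2:  [     0      0  -73/6 ]
Multipliers (in order of application): m_{21} = 1, m_{31} = 1/3, m_{32} = -1/2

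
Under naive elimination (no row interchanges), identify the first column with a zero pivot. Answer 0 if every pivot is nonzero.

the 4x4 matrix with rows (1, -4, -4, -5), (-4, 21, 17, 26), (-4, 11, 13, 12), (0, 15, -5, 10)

first zero-pivot column = 4

Naive forward elimination:
R2 <- R2 - (-4)*R1:  [ 0  5  1  6 ]
R3 <- R3 - (-4)*R1:  [  0  -5  -3  -8 ]
R3 <- R3 - (-1)*R2:  [  0   0  -2  -2 ]
R4 <- R4 - (3)*R2:  [  0   0  -8  -8 ]
R4 <- R4 - (4)*R3:  [ 0  0  0  0 ]
Matrix at this point:
[ 1  -4  -4  -5 ]
[ 0   5   1   6 ]
[ 0   0  -2  -2 ]
[ 0   0   0   0 ]
Pivot entry (4,4) in the last row is zero and there are no rows below to swap with -> zero pivot in column 4 (A is singular).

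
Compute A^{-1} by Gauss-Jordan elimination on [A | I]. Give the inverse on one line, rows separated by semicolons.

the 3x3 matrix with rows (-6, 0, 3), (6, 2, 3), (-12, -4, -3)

inverse = [-1/6 1/3 1/6; 1/2 -3/2 -1; 0 2/3 1/3]

Gauss-Jordan on [A | I]:
R1 <- (1/-6)*R1:  [    1     0  -1/2  |  -1/6     0     0 ]
R2 <- R2 - (6)*R1:  [ 0  2  6  |  1  1  0 ]
R3 <- R3 - (-12)*R1:  [  0  -4  -9  |  -2   0   1 ]
R2 <- (1/2)*R2:  [   0    1    3  |  1/2  1/2    0 ]
R3 <- R3 - (-4)*R2:  [ 0  0  3  |  0  2  1 ]
R3 <- (1/3)*R3:  [   0    0    1  |    0  2/3  1/3 ]
R1 <- R1 - (-1/2)*R3:  [    1     0     0  |  -1/6   1/3   1/6 ]
R2 <- R2 - (3)*R3:  [    0     1     0  |   1/2  -3/2    -1 ]
Right block of [I | A^{-1}] is the inverse:
[ -1/6   1/3  1/6 ]
[  1/2  -3/2   -1 ]
[    0   2/3  1/3 ]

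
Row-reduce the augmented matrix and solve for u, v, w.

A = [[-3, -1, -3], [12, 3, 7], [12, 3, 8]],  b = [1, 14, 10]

Forward elimination on [A|b]:
R2 <- R2 - (-4)*R1:  [  0  -1  -5  18 ]
R3 <- R3 - (-4)*R1:  [  0  -1  -4  14 ]
R3 <- R3 - (1)*R2:  [  0   0   1  -4 ]
Row echelon form:
[ -3  -1  -3  |   1 ]
[  0  -1  -5  |  18 ]
[  0   0   1  |  -4 ]
Back-substitution:
w = (-4) / 1 = -4
v = (18 - (-5)*(-4)) / -1 = 2
u = (1 - (-1)*(2) - (-3)*(-4)) / -3 = 3

(3, 2, -4)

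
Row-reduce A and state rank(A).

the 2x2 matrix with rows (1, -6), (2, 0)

Row reduction:
R2 <- R2 - (2)*R1:  [  0  12 ]
Row echelon form:
[ 1  -6 ]
[ 0  12 ]
Nonzero rows / pivot columns: 2

rank(A) = 2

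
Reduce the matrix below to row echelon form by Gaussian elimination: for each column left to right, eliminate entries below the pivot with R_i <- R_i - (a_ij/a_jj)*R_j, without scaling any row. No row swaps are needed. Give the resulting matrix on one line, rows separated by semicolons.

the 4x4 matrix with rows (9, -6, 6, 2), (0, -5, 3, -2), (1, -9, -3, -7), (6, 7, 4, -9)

Forward elimination:
R3 <- R3 - (1/9)*R1:  [     0  -25/3  -11/3  -65/9 ]
R4 <- R4 - (2/3)*R1:  [     0     11      0  -31/3 ]
R3 <- R3 - (5/3)*R2:  [     0      0  -26/3  -35/9 ]
R4 <- R4 - (-11/5)*R2:  [       0        0     33/5  -221/15 ]
R4 <- R4 - (-99/130)*R3:  [         0          0          0  -6901/390 ]
Row echelon form:
[ 9  -6      6          2 ]
[ 0  -5      3         -2 ]
[ 0   0  -26/3      -35/9 ]
[ 0   0      0  -6901/390 ]

REF = [9 -6 6 2; 0 -5 3 -2; 0 0 -26/3 -35/9; 0 0 0 -6901/390]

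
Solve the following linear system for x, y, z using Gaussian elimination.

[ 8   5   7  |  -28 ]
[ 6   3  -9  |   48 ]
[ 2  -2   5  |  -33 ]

(-1, 3, -5)

Forward elimination on [A|b]:
R2 <- R2 - (3/4)*R1:  [     0   -3/4  -57/4     69 ]
R3 <- R3 - (1/4)*R1:  [     0  -13/4   13/4    -26 ]
R3 <- R3 - (13/3)*R2:  [    0     0    65  -325 ]
Row echelon form:
[ 8     5      7  |   -28 ]
[ 0  -3/4  -57/4  |    69 ]
[ 0     0     65  |  -325 ]
Back-substitution:
z = (-325) / 65 = -5
y = (69 - (-57/4)*(-5)) / (-3/4) = 3
x = (-28 - (5)*(3) - (7)*(-5)) / 8 = -1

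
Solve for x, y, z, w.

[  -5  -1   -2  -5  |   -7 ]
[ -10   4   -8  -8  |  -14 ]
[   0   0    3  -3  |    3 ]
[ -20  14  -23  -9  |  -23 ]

(-5, 2, 5, 4)

Forward elimination on [A|b]:
R2 <- R2 - (2)*R1:  [  0   6  -4   2   0 ]
R4 <- R4 - (4)*R1:  [   0   18  -15   11    5 ]
R4 <- R4 - (3)*R2:  [  0   0  -3   5   5 ]
R4 <- R4 - (-1)*R3:  [ 0  0  0  2  8 ]
Row echelon form:
[ -5  -1  -2  -5  |  -7 ]
[  0   6  -4   2  |   0 ]
[  0   0   3  -3  |   3 ]
[  0   0   0   2  |   8 ]
Back-substitution:
w = (8) / 2 = 4
z = (3 - (-3)*(4)) / 3 = 5
y = (0 - (-4)*(5) - (2)*(4)) / 6 = 2
x = (-7 - (-1)*(2) - (-2)*(5) - (-5)*(4)) / -5 = -5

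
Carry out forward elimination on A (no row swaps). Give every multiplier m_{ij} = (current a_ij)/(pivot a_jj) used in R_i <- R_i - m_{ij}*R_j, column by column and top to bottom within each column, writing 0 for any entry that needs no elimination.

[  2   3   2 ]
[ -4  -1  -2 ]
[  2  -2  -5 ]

multipliers: -2, 1, -1

Forward elimination:
R2 <- R2 - (-2)*R1:  [ 0  5  2 ]
R3 <- R3 - (1)*R1:  [  0  -5  -7 ]
R3 <- R3 - (-1)*R2:  [  0   0  -5 ]
Multipliers (in order of application): m_{21} = -2, m_{31} = 1, m_{32} = -1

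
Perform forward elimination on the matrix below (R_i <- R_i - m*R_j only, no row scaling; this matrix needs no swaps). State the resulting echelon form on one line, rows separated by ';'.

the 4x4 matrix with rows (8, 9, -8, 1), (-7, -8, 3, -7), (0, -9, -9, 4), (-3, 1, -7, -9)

REF = [8 9 -8 1; 0 -1/8 -4 -49/8; 0 0 279 445; 0 0 0 1511/93]

Forward elimination:
R2 <- R2 - (-7/8)*R1:  [     0   -1/8     -4  -49/8 ]
R4 <- R4 - (-3/8)*R1:  [     0   35/8    -10  -69/8 ]
R3 <- R3 - (72)*R2:  [   0    0  279  445 ]
R4 <- R4 - (-35)*R2:  [    0     0  -150  -223 ]
R4 <- R4 - (-50/93)*R3:  [       0        0        0  1511/93 ]
Row echelon form:
[ 8     9   -8        1 ]
[ 0  -1/8   -4    -49/8 ]
[ 0     0  279      445 ]
[ 0     0    0  1511/93 ]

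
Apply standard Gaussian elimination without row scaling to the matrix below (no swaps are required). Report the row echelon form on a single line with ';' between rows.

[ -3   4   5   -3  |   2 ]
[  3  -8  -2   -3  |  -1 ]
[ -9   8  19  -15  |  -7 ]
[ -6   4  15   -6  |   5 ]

REF = [-3 4 5 -3 2; 0 -4 3 -6 1; 0 0 1 0 -14; 0 0 0 6 28]

Forward elimination:
R2 <- R2 - (-1)*R1:  [  0  -4   3  -6   1 ]
R3 <- R3 - (3)*R1:  [   0   -4    4   -6  -13 ]
R4 <- R4 - (2)*R1:  [  0  -4   5   0   1 ]
R3 <- R3 - (1)*R2:  [   0    0    1    0  -14 ]
R4 <- R4 - (1)*R2:  [ 0  0  2  6  0 ]
R4 <- R4 - (2)*R3:  [  0   0   0   6  28 ]
Row echelon form:
[ -3   4  5  -3  |    2 ]
[  0  -4  3  -6  |    1 ]
[  0   0  1   0  |  -14 ]
[  0   0  0   6  |   28 ]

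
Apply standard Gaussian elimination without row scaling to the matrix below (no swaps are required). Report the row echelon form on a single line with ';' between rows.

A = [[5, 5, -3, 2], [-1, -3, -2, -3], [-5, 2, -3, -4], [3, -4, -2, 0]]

Forward elimination:
R2 <- R2 - (-1/5)*R1:  [     0     -2  -13/5  -13/5 ]
R3 <- R3 - (-1)*R1:  [  0   7  -6  -2 ]
R4 <- R4 - (3/5)*R1:  [    0    -7  -1/5  -6/5 ]
R3 <- R3 - (-7/2)*R2:  [       0        0  -151/10  -111/10 ]
R4 <- R4 - (7/2)*R2:  [     0      0  89/10  79/10 ]
R4 <- R4 - (-89/151)*R3:  [       0        0        0  205/151 ]
Row echelon form:
[ 5   5       -3        2 ]
[ 0  -2    -13/5    -13/5 ]
[ 0   0  -151/10  -111/10 ]
[ 0   0        0  205/151 ]

REF = [5 5 -3 2; 0 -2 -13/5 -13/5; 0 0 -151/10 -111/10; 0 0 0 205/151]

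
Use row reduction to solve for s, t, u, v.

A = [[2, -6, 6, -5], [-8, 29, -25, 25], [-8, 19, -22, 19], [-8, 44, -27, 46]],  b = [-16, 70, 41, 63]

(0, 5, -1, -4)

Forward elimination on [A|b]:
R2 <- R2 - (-4)*R1:  [  0   5  -1   5   6 ]
R3 <- R3 - (-4)*R1:  [   0   -5    2   -1  -23 ]
R4 <- R4 - (-4)*R1:  [  0  20  -3  26  -1 ]
R3 <- R3 - (-1)*R2:  [   0    0    1    4  -17 ]
R4 <- R4 - (4)*R2:  [   0    0    1    6  -25 ]
R4 <- R4 - (1)*R3:  [  0   0   0   2  -8 ]
Row echelon form:
[ 2  -6   6  -5  |  -16 ]
[ 0   5  -1   5  |    6 ]
[ 0   0   1   4  |  -17 ]
[ 0   0   0   2  |   -8 ]
Back-substitution:
v = (-8) / 2 = -4
u = (-17 - (4)*(-4)) / 1 = -1
t = (6 - (-1)*(-1) - (5)*(-4)) / 5 = 5
s = (-16 - (-6)*(5) - (6)*(-1) - (-5)*(-4)) / 2 = 0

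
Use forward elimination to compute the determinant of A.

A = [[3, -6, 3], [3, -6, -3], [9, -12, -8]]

Forward elimination:
R2 <- R2 - (1)*R1:  [  0   0  -6 ]
R3 <- R3 - (3)*R1:  [   0    6  -17 ]
R2 <-> R3   (pivot in column 2 was zero)
[ 3  -6    3 ]
[ 0   6  -17 ]
[ 0   0   -6 ]
Upper-triangular form:
[ 3  -6    3 ]
[ 0   6  -17 ]
[ 0   0   -6 ]
det(A) = (-1)^1 * (3) * (6) * (-6) = 108  (1 row swap -> sign -1)

det(A) = 108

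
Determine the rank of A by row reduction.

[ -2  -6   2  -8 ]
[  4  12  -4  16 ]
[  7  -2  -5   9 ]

Row reduction:
R2 <- R2 - (-2)*R1:  [ 0  0  0  0 ]
R3 <- R3 - (-7/2)*R1:  [   0  -23    2  -19 ]
R2 <-> R3   (pivot in column 2 was zero)
[ -2   -6  2   -8 ]
[  0  -23  2  -19 ]
[  0    0  0    0 ]
Row echelon form:
[ -2   -6  2   -8 ]
[  0  -23  2  -19 ]
[  0    0  0    0 ]
Nonzero rows / pivot columns: 2

rank(A) = 2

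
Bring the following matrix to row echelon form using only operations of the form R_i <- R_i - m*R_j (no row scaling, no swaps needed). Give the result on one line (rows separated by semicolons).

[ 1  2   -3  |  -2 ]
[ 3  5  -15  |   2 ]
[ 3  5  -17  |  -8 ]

REF = [1 2 -3 -2; 0 -1 -6 8; 0 0 -2 -10]

Forward elimination:
R2 <- R2 - (3)*R1:  [  0  -1  -6   8 ]
R3 <- R3 - (3)*R1:  [  0  -1  -8  -2 ]
R3 <- R3 - (1)*R2:  [   0    0   -2  -10 ]
Row echelon form:
[ 1   2  -3  |   -2 ]
[ 0  -1  -6  |    8 ]
[ 0   0  -2  |  -10 ]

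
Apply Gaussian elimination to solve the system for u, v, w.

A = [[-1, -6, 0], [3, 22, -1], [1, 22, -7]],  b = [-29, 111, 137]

(-1, 5, -4)

Forward elimination on [A|b]:
R2 <- R2 - (-3)*R1:  [  0   4  -1  24 ]
R3 <- R3 - (-1)*R1:  [   0   16   -7  108 ]
R3 <- R3 - (4)*R2:  [  0   0  -3  12 ]
Row echelon form:
[ -1  -6   0  |  -29 ]
[  0   4  -1  |   24 ]
[  0   0  -3  |   12 ]
Back-substitution:
w = (12) / -3 = -4
v = (24 - (-1)*(-4)) / 4 = 5
u = (-29 - (-6)*(5)) / -1 = -1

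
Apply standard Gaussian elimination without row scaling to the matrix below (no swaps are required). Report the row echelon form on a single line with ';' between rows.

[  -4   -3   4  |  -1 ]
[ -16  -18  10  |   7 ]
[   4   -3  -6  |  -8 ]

REF = [-4 -3 4 -1; 0 -6 -6 11; 0 0 4 -20]

Forward elimination:
R2 <- R2 - (4)*R1:  [  0  -6  -6  11 ]
R3 <- R3 - (-1)*R1:  [  0  -6  -2  -9 ]
R3 <- R3 - (1)*R2:  [   0    0    4  -20 ]
Row echelon form:
[ -4  -3   4  |   -1 ]
[  0  -6  -6  |   11 ]
[  0   0   4  |  -20 ]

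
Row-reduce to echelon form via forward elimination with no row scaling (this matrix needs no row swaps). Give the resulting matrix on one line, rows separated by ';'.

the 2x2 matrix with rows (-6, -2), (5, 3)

REF = [-6 -2; 0 4/3]

Forward elimination:
R2 <- R2 - (-5/6)*R1:  [   0  4/3 ]
Row echelon form:
[ -6   -2 ]
[  0  4/3 ]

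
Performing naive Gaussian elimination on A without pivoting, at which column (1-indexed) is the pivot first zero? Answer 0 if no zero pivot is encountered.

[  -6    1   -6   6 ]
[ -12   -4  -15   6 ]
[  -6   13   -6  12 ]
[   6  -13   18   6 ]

first zero-pivot column = 0

Naive forward elimination:
R2 <- R2 - (2)*R1:  [  0  -6  -3  -6 ]
R3 <- R3 - (1)*R1:  [  0  12   0   6 ]
R4 <- R4 - (-1)*R1:  [   0  -12   12   12 ]
R3 <- R3 - (-2)*R2:  [  0   0  -6  -6 ]
R4 <- R4 - (2)*R2:  [  0   0  18  24 ]
R4 <- R4 - (-3)*R3:  [ 0  0  0  6 ]
All pivots nonzero; naive elimination completes without hitting a zero pivot.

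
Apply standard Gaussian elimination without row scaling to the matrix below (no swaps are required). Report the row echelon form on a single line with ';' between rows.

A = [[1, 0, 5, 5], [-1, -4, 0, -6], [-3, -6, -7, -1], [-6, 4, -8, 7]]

Forward elimination:
R2 <- R2 - (-1)*R1:  [  0  -4   5  -1 ]
R3 <- R3 - (-3)*R1:  [  0  -6   8  14 ]
R4 <- R4 - (-6)*R1:  [  0   4  22  37 ]
R3 <- R3 - (3/2)*R2:  [    0     0   1/2  31/2 ]
R4 <- R4 - (-1)*R2:  [  0   0  27  36 ]
R4 <- R4 - (54)*R3:  [    0     0     0  -801 ]
Row echelon form:
[ 1   0    5     5 ]
[ 0  -4    5    -1 ]
[ 0   0  1/2  31/2 ]
[ 0   0    0  -801 ]

REF = [1 0 5 5; 0 -4 5 -1; 0 0 1/2 31/2; 0 0 0 -801]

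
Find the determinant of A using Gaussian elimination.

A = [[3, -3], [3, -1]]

Forward elimination:
R2 <- R2 - (1)*R1:  [ 0  2 ]
Upper-triangular form:
[ 3  -3 ]
[ 0   2 ]
det(A) = (-1)^0 * (3) * (2) = 6  (0 row swaps -> sign +1)

det(A) = 6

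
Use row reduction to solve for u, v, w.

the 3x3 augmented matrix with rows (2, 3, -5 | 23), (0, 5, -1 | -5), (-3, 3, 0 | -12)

(2, -2, -5)

Forward elimination on [A|b]:
R3 <- R3 - (-3/2)*R1:  [     0   15/2  -15/2   45/2 ]
R3 <- R3 - (3/2)*R2:  [  0   0  -6  30 ]
Row echelon form:
[ 2  3  -5  |  23 ]
[ 0  5  -1  |  -5 ]
[ 0  0  -6  |  30 ]
Back-substitution:
w = (30) / -6 = -5
v = (-5 - (-1)*(-5)) / 5 = -2
u = (23 - (3)*(-2) - (-5)*(-5)) / 2 = 2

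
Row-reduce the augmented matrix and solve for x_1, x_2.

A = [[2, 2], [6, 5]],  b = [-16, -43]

Forward elimination on [A|b]:
R2 <- R2 - (3)*R1:  [  0  -1   5 ]
Row echelon form:
[ 2   2  |  -16 ]
[ 0  -1  |    5 ]
Back-substitution:
x_2 = (5) / -1 = -5
x_1 = (-16 - (2)*(-5)) / 2 = -3

(-3, -5)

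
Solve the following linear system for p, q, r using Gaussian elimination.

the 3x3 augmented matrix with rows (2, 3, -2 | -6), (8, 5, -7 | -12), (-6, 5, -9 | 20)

Forward elimination on [A|b]:
R2 <- R2 - (4)*R1:  [  0  -7   1  12 ]
R3 <- R3 - (-3)*R1:  [   0   14  -15    2 ]
R3 <- R3 - (-2)*R2:  [   0    0  -13   26 ]
Row echelon form:
[ 2   3   -2  |  -6 ]
[ 0  -7    1  |  12 ]
[ 0   0  -13  |  26 ]
Back-substitution:
r = (26) / -13 = -2
q = (12 - (1)*(-2)) / -7 = -2
p = (-6 - (3)*(-2) - (-2)*(-2)) / 2 = -2

(-2, -2, -2)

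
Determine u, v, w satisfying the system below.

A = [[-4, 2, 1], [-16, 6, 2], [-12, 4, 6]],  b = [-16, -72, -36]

(5, 0, 4)

Forward elimination on [A|b]:
R2 <- R2 - (4)*R1:  [  0  -2  -2  -8 ]
R3 <- R3 - (3)*R1:  [  0  -2   3  12 ]
R3 <- R3 - (1)*R2:  [  0   0   5  20 ]
Row echelon form:
[ -4   2   1  |  -16 ]
[  0  -2  -2  |   -8 ]
[  0   0   5  |   20 ]
Back-substitution:
w = (20) / 5 = 4
v = (-8 - (-2)*(4)) / -2 = 0
u = (-16 - (2)*(0) - (1)*(4)) / -4 = 5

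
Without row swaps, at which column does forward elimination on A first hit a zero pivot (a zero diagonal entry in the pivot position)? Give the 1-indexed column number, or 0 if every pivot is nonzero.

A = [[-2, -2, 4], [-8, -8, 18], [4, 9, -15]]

first zero-pivot column = 2

Naive forward elimination:
R2 <- R2 - (4)*R1:  [ 0  0  2 ]
R3 <- R3 - (-2)*R1:  [  0   5  -7 ]
Matrix at this point:
[ -2  -2   4 ]
[  0   0   2 ]
[  0   5  -7 ]
Pivot entry (2,2) is zero but row 3 has 5 in column 2 -> naive elimination stops; a row interchange (e.g. R2 <-> R3) would be required here.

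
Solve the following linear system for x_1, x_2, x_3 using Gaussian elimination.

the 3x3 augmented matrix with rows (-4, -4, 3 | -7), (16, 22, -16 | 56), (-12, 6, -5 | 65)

(-3, 4, -1)

Forward elimination on [A|b]:
R2 <- R2 - (-4)*R1:  [  0   6  -4  28 ]
R3 <- R3 - (3)*R1:  [   0   18  -14   86 ]
R3 <- R3 - (3)*R2:  [  0   0  -2   2 ]
Row echelon form:
[ -4  -4   3  |  -7 ]
[  0   6  -4  |  28 ]
[  0   0  -2  |   2 ]
Back-substitution:
x_3 = (2) / -2 = -1
x_2 = (28 - (-4)*(-1)) / 6 = 4
x_1 = (-7 - (-4)*(4) - (3)*(-1)) / -4 = -3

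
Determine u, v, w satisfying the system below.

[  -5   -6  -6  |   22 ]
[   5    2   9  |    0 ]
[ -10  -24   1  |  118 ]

(-2, -4, 2)

Forward elimination on [A|b]:
R2 <- R2 - (-1)*R1:  [  0  -4   3  22 ]
R3 <- R3 - (2)*R1:  [   0  -12   13   74 ]
R3 <- R3 - (3)*R2:  [ 0  0  4  8 ]
Row echelon form:
[ -5  -6  -6  |  22 ]
[  0  -4   3  |  22 ]
[  0   0   4  |   8 ]
Back-substitution:
w = (8) / 4 = 2
v = (22 - (3)*(2)) / -4 = -4
u = (22 - (-6)*(-4) - (-6)*(2)) / -5 = -2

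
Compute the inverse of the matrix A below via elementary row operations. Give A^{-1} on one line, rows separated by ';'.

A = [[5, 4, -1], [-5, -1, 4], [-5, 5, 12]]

inverse = [-16/15 -53/30 1/2; 4/3 11/6 -1/2; -1 -3/2 1/2]

Gauss-Jordan on [A | I]:
R1 <- (1/5)*R1:  [    1   4/5  -1/5  |   1/5     0     0 ]
R2 <- R2 - (-5)*R1:  [ 0  3  3  |  1  1  0 ]
R3 <- R3 - (-5)*R1:  [  0   9  11  |   1   0   1 ]
R2 <- (1/3)*R2:  [   0    1    1  |  1/3  1/3    0 ]
R1 <- R1 - (4/5)*R2:  [     1      0     -1  |  -1/15  -4/15      0 ]
R3 <- R3 - (9)*R2:  [  0   0   2  |  -2  -3   1 ]
R3 <- (1/2)*R3:  [    0     0     1  |    -1  -3/2   1/2 ]
R1 <- R1 - (-1)*R3:  [      1       0       0  |  -16/15  -53/30     1/2 ]
R2 <- R2 - (1)*R3:  [    0     1     0  |   4/3  11/6  -1/2 ]
Right block of [I | A^{-1}] is the inverse:
[ -16/15  -53/30   1/2 ]
[    4/3    11/6  -1/2 ]
[     -1    -3/2   1/2 ]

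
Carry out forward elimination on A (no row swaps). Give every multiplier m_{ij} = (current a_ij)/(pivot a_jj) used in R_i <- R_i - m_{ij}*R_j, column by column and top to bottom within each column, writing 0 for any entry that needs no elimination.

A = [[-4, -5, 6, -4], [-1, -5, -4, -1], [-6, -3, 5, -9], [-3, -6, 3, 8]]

multipliers: 1/4, 3/2, 3/4, -6/5, 3/5, -9/53

Forward elimination:
R2 <- R2 - (1/4)*R1:  [     0  -15/4  -11/2      0 ]
R3 <- R3 - (3/2)*R1:  [   0  9/2   -4   -3 ]
R4 <- R4 - (3/4)*R1:  [    0  -9/4  -3/2    11 ]
R3 <- R3 - (-6/5)*R2:  [     0      0  -53/5     -3 ]
R4 <- R4 - (3/5)*R2:  [   0    0  9/5   11 ]
R4 <- R4 - (-9/53)*R3:  [      0       0       0  556/53 ]
Multipliers (in order of application): m_{21} = 1/4, m_{31} = 3/2, m_{41} = 3/4, m_{32} = -6/5, m_{42} = 3/5, m_{43} = -9/53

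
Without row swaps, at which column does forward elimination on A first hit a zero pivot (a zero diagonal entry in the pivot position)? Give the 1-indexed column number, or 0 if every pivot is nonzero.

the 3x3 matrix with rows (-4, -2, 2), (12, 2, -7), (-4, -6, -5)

Naive forward elimination:
R2 <- R2 - (-3)*R1:  [  0  -4  -1 ]
R3 <- R3 - (1)*R1:  [  0  -4  -7 ]
R3 <- R3 - (1)*R2:  [  0   0  -6 ]
All pivots nonzero; naive elimination completes without hitting a zero pivot.

first zero-pivot column = 0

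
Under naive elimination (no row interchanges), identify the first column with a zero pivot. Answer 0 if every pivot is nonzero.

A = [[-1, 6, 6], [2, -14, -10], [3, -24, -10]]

first zero-pivot column = 0

Naive forward elimination:
R2 <- R2 - (-2)*R1:  [  0  -2   2 ]
R3 <- R3 - (-3)*R1:  [  0  -6   8 ]
R3 <- R3 - (3)*R2:  [ 0  0  2 ]
All pivots nonzero; naive elimination completes without hitting a zero pivot.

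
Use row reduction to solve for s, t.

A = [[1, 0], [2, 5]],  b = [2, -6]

Forward elimination on [A|b]:
R2 <- R2 - (2)*R1:  [   0    5  -10 ]
Row echelon form:
[ 1  0  |    2 ]
[ 0  5  |  -10 ]
Back-substitution:
t = (-10) / 5 = -2
s = (2) / 1 = 2

(2, -2)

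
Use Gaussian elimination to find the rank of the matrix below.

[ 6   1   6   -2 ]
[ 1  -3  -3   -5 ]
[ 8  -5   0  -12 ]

rank(A) = 2

Row reduction:
R2 <- R2 - (1/6)*R1:  [     0  -19/6     -4  -14/3 ]
R3 <- R3 - (4/3)*R1:  [     0  -19/3     -8  -28/3 ]
R3 <- R3 - (2)*R2:  [ 0  0  0  0 ]
Row echelon form:
[ 6      1   6     -2 ]
[ 0  -19/6  -4  -14/3 ]
[ 0      0   0      0 ]
Nonzero rows / pivot columns: 2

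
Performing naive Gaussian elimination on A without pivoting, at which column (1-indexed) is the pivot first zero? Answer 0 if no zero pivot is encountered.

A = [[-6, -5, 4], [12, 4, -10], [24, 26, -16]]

first zero-pivot column = 0

Naive forward elimination:
R2 <- R2 - (-2)*R1:  [  0  -6  -2 ]
R3 <- R3 - (-4)*R1:  [ 0  6  0 ]
R3 <- R3 - (-1)*R2:  [  0   0  -2 ]
All pivots nonzero; naive elimination completes without hitting a zero pivot.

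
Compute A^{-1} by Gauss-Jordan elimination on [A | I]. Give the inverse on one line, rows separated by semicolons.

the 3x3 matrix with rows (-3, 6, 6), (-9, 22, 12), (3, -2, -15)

inverse = [-17/2 13/6 -5/3; -11/4 3/4 -1/2; -4/3 1/3 -1/3]

Gauss-Jordan on [A | I]:
R1 <- (1/-3)*R1:  [    1    -2    -2  |  -1/3     0     0 ]
R2 <- R2 - (-9)*R1:  [  0   4  -6  |  -3   1   0 ]
R3 <- R3 - (3)*R1:  [  0   4  -9  |   1   0   1 ]
R2 <- (1/4)*R2:  [    0     1  -3/2  |  -3/4   1/4     0 ]
R1 <- R1 - (-2)*R2:  [     1      0     -5  |  -11/6    1/2      0 ]
R3 <- R3 - (4)*R2:  [  0   0  -3  |   4  -1   1 ]
R3 <- (1/-3)*R3:  [    0     0     1  |  -4/3   1/3  -1/3 ]
R1 <- R1 - (-5)*R3:  [     1      0      0  |  -17/2   13/6   -5/3 ]
R2 <- R2 - (-3/2)*R3:  [     0      1      0  |  -11/4    3/4   -1/2 ]
Right block of [I | A^{-1}] is the inverse:
[ -17/2  13/6  -5/3 ]
[ -11/4   3/4  -1/2 ]
[  -4/3   1/3  -1/3 ]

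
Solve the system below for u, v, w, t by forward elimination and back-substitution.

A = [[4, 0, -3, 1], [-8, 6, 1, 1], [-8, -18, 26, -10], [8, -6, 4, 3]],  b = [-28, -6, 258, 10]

Forward elimination on [A|b]:
R2 <- R2 - (-2)*R1:  [   0    6   -5    3  -62 ]
R3 <- R3 - (-2)*R1:  [   0  -18   20   -8  202 ]
R4 <- R4 - (2)*R1:  [  0  -6  10   1  66 ]
R3 <- R3 - (-3)*R2:  [  0   0   5   1  16 ]
R4 <- R4 - (-1)*R2:  [ 0  0  5  4  4 ]
R4 <- R4 - (1)*R3:  [   0    0    0    3  -12 ]
Row echelon form:
[ 4  0  -3  1  |  -28 ]
[ 0  6  -5  3  |  -62 ]
[ 0  0   5  1  |   16 ]
[ 0  0   0  3  |  -12 ]
Back-substitution:
t = (-12) / 3 = -4
w = (16 - (1)*(-4)) / 5 = 4
v = (-62 - (-5)*(4) - (3)*(-4)) / 6 = -5
u = (-28 - (-3)*(4) - (1)*(-4)) / 4 = -3

(-3, -5, 4, -4)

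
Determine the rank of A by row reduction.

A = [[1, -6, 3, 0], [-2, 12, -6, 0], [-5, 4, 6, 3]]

rank(A) = 2

Row reduction:
R2 <- R2 - (-2)*R1:  [ 0  0  0  0 ]
R3 <- R3 - (-5)*R1:  [   0  -26   21    3 ]
R2 <-> R3   (pivot in column 2 was zero)
[ 1   -6   3  0 ]
[ 0  -26  21  3 ]
[ 0    0   0  0 ]
Row echelon form:
[ 1   -6   3  0 ]
[ 0  -26  21  3 ]
[ 0    0   0  0 ]
Nonzero rows / pivot columns: 2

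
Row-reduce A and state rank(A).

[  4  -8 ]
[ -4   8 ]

rank(A) = 1

Row reduction:
R2 <- R2 - (-1)*R1:  [ 0  0 ]
Row echelon form:
[ 4  -8 ]
[ 0   0 ]
Nonzero rows / pivot columns: 1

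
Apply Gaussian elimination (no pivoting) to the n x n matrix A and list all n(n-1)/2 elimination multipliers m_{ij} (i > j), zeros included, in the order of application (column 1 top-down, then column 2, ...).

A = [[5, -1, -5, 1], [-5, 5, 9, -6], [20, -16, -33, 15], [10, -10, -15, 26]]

multipliers: -1, 4, 2, -3, -2, -3

Forward elimination:
R2 <- R2 - (-1)*R1:  [  0   4   4  -5 ]
R3 <- R3 - (4)*R1:  [   0  -12  -13   11 ]
R4 <- R4 - (2)*R1:  [  0  -8  -5  24 ]
R3 <- R3 - (-3)*R2:  [  0   0  -1  -4 ]
R4 <- R4 - (-2)*R2:  [  0   0   3  14 ]
R4 <- R4 - (-3)*R3:  [ 0  0  0  2 ]
Multipliers (in order of application): m_{21} = -1, m_{31} = 4, m_{41} = 2, m_{32} = -3, m_{42} = -2, m_{43} = -3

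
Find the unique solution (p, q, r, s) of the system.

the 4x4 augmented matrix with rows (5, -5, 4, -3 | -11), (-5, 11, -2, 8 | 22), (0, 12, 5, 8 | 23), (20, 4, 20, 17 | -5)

(1, 3, -1, -1)

Forward elimination on [A|b]:
R2 <- R2 - (-1)*R1:  [  0   6   2   5  11 ]
R4 <- R4 - (4)*R1:  [  0  24   4  29  39 ]
R3 <- R3 - (2)*R2:  [  0   0   1  -2   1 ]
R4 <- R4 - (4)*R2:  [  0   0  -4   9  -5 ]
R4 <- R4 - (-4)*R3:  [  0   0   0   1  -1 ]
Row echelon form:
[ 5  -5  4  -3  |  -11 ]
[ 0   6  2   5  |   11 ]
[ 0   0  1  -2  |    1 ]
[ 0   0  0   1  |   -1 ]
Back-substitution:
s = (-1) / 1 = -1
r = (1 - (-2)*(-1)) / 1 = -1
q = (11 - (2)*(-1) - (5)*(-1)) / 6 = 3
p = (-11 - (-5)*(3) - (4)*(-1) - (-3)*(-1)) / 5 = 1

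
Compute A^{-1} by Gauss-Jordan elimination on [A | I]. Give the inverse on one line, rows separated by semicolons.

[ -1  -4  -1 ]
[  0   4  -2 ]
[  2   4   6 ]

Gauss-Jordan on [A | I]:
R1 <- (1/-1)*R1:  [  1   4   1  |  -1   0   0 ]
R3 <- R3 - (2)*R1:  [  0  -4   4  |   2   0   1 ]
R2 <- (1/4)*R2:  [    0     1  -1/2  |     0   1/4     0 ]
R1 <- R1 - (4)*R2:  [  1   0   3  |  -1  -1   0 ]
R3 <- R3 - (-4)*R2:  [ 0  0  2  |  2  1  1 ]
R3 <- (1/2)*R3:  [   0    0    1  |    1  1/2  1/2 ]
R1 <- R1 - (3)*R3:  [    1     0     0  |    -4  -5/2  -3/2 ]
R2 <- R2 - (-1/2)*R3:  [   0    1    0  |  1/2  1/2  1/4 ]
Right block of [I | A^{-1}] is the inverse:
[  -4  -5/2  -3/2 ]
[ 1/2   1/2   1/4 ]
[   1   1/2   1/2 ]

inverse = [-4 -5/2 -3/2; 1/2 1/2 1/4; 1 1/2 1/2]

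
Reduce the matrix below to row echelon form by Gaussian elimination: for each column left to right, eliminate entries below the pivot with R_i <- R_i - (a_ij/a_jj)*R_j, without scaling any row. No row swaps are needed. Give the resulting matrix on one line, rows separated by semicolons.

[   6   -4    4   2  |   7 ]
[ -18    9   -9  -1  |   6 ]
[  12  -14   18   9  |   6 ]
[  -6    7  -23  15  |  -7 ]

Forward elimination:
R2 <- R2 - (-3)*R1:  [  0  -3   3   5  27 ]
R3 <- R3 - (2)*R1:  [  0  -6  10   5  -8 ]
R4 <- R4 - (-1)*R1:  [   0    3  -19   17    0 ]
R3 <- R3 - (2)*R2:  [   0    0    4   -5  -62 ]
R4 <- R4 - (-1)*R2:  [   0    0  -16   22   27 ]
R4 <- R4 - (-4)*R3:  [    0     0     0     2  -221 ]
Row echelon form:
[ 6  -4  4   2  |     7 ]
[ 0  -3  3   5  |    27 ]
[ 0   0  4  -5  |   -62 ]
[ 0   0  0   2  |  -221 ]

REF = [6 -4 4 2 7; 0 -3 3 5 27; 0 0 4 -5 -62; 0 0 0 2 -221]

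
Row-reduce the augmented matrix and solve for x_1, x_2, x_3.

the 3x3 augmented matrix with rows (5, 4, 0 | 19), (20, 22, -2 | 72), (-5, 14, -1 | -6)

(3, 1, 5)

Forward elimination on [A|b]:
R2 <- R2 - (4)*R1:  [  0   6  -2  -4 ]
R3 <- R3 - (-1)*R1:  [  0  18  -1  13 ]
R3 <- R3 - (3)*R2:  [  0   0   5  25 ]
Row echelon form:
[ 5  4   0  |  19 ]
[ 0  6  -2  |  -4 ]
[ 0  0   5  |  25 ]
Back-substitution:
x_3 = (25) / 5 = 5
x_2 = (-4 - (-2)*(5)) / 6 = 1
x_1 = (19 - (4)*(1)) / 5 = 3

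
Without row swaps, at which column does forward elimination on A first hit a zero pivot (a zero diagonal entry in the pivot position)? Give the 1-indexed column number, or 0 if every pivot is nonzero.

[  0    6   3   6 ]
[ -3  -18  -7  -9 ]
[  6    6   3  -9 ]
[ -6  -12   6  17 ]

first zero-pivot column = 1

Naive forward elimination:
Pivot entry (1,1) is zero but row 2 has -3 in column 1 -> naive elimination stops; a row interchange (e.g. R1 <-> R2) would be required here.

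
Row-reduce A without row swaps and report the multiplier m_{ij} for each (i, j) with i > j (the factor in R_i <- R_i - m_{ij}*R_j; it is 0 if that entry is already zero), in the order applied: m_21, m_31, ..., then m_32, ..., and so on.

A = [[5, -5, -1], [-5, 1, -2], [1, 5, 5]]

Forward elimination:
R2 <- R2 - (-1)*R1:  [  0  -4  -3 ]
R3 <- R3 - (1/5)*R1:  [    0     6  26/5 ]
R3 <- R3 - (-3/2)*R2:  [    0     0  7/10 ]
Multipliers (in order of application): m_{21} = -1, m_{31} = 1/5, m_{32} = -3/2

multipliers: -1, 1/5, -3/2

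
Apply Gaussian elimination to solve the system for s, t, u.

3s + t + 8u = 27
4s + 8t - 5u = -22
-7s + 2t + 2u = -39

(5, -4, 2)

Forward elimination on [A|b]:
R2 <- R2 - (4/3)*R1:  [     0   20/3  -47/3    -58 ]
R3 <- R3 - (-7/3)*R1:  [    0  13/3  62/3    24 ]
R3 <- R3 - (13/20)*R2:  [      0       0  617/20  617/10 ]
Row echelon form:
[ 3     1       8  |      27 ]
[ 0  20/3   -47/3  |     -58 ]
[ 0     0  617/20  |  617/10 ]
Back-substitution:
u = (617/10) / (617/20) = 2
t = (-58 - (-47/3)*(2)) / (20/3) = -4
s = (27 - (1)*(-4) - (8)*(2)) / 3 = 5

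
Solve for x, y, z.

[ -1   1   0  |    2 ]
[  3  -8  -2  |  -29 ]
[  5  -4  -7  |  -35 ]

(1, 3, 4)

Forward elimination on [A|b]:
R2 <- R2 - (-3)*R1:  [   0   -5   -2  -23 ]
R3 <- R3 - (-5)*R1:  [   0    1   -7  -25 ]
R3 <- R3 - (-1/5)*R2:  [      0       0   -37/5  -148/5 ]
Row echelon form:
[ -1   1      0  |       2 ]
[  0  -5     -2  |     -23 ]
[  0   0  -37/5  |  -148/5 ]
Back-substitution:
z = (-148/5) / (-37/5) = 4
y = (-23 - (-2)*(4)) / -5 = 3
x = (2 - (1)*(3)) / -1 = 1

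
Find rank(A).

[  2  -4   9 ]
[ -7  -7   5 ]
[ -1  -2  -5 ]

rank(A) = 3

Row reduction:
R2 <- R2 - (-7/2)*R1:  [    0   -21  73/2 ]
R3 <- R3 - (-1/2)*R1:  [    0    -4  -1/2 ]
R3 <- R3 - (4/21)*R2:  [       0        0  -313/42 ]
Row echelon form:
[ 2   -4        9 ]
[ 0  -21     73/2 ]
[ 0    0  -313/42 ]
Nonzero rows / pivot columns: 3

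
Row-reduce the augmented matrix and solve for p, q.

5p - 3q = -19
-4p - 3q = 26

(-5, -2)

Forward elimination on [A|b]:
R2 <- R2 - (-4/5)*R1:  [     0  -27/5   54/5 ]
Row echelon form:
[ 5     -3  |   -19 ]
[ 0  -27/5  |  54/5 ]
Back-substitution:
q = (54/5) / (-27/5) = -2
p = (-19 - (-3)*(-2)) / 5 = -5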